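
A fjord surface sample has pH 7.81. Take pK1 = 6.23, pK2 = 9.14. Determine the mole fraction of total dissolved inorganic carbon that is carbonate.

α₂ = 0.0436

α₂ = 1 / (1 + [H⁺]/K2 + [H⁺]²/(K1K2)) = 1 / (1 + 10^+1.33 + 10^-0.25)
   = 1 / (1 + 21.380 + 0.56234) = 1/22.942 = 0.04359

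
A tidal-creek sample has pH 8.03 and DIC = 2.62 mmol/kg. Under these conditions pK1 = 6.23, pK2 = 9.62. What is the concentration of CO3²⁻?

α₂ = 1 / (1 + [H⁺]/K2 + [H⁺]²/(K1K2)) = 1 / (1 + 10^+1.59 + 10^-0.21)
   = 1 / (1 + 38.905 + 0.61660) = 1/40.521 = 0.02468
[CO3²⁻] = α₂ × DIC = 0.02468 × 2.62 = 0.0647 mmol/kg

[CO3²⁻] = 0.0647 mmol/kg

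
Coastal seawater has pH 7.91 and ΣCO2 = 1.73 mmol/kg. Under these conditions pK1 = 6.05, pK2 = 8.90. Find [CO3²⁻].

[CO3²⁻] = 0.159 mmol/kg

α₂ = 1 / (1 + [H⁺]/K2 + [H⁺]²/(K1K2)) = 1 / (1 + 10^+0.99 + 10^-0.87)
   = 1 / (1 + 9.7724 + 0.13490) = 1/10.907 = 0.09168
[CO3²⁻] = α₂ × DIC = 0.09168 × 1.73 = 0.159 mmol/kg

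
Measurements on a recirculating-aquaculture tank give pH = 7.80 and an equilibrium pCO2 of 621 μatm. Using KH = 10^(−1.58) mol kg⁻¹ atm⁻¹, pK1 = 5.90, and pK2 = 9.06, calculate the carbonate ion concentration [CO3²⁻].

[CO2*] = KH · pCO2 = 10^(−1.58) × 621×10^-6 = 1.633×10^-5 mol/kg
α₀ = 1/(1 + K1/[H⁺] + K1K2/[H⁺]²) = 1/(1 + 10^+1.90 + 10^+0.64) = 0.01179
DIC = [CO2*]/α₀ = 1.633×10^-5 / 0.01179 = 1.385 mmol/kg
[CO3²⁻] = α₂·DIC; α₂ = 0.05148, so [CO3²⁻] = 0.05148 × 1.385 = 0.0713 mmol/kg

[CO3²⁻] = 0.0713 mmol/kg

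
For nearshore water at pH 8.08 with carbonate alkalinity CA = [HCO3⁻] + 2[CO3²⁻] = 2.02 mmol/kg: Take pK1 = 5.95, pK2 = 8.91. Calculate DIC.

DIC = 1.80 mmol/kg

CA = [HCO3⁻] + 2[CO3²⁻] = (α₁ + 2α₂)·DIC
At pH 8.08: [H⁺]/K1 = 10^-2.13 = 0.0074131, K2/[H⁺] = 10^-0.83 = 0.14791
α₁ = 1/(1 + 0.0074131 + 0.14791) = 1/1.1553 = 0.8656; α₂ = α₁·K2/[H⁺] = 0.1280
α₁ + 2α₂ = 1.1216
DIC = CA / (α₁ + 2α₂) = 2.02 / 1.1216 = 1.80 mmol/kg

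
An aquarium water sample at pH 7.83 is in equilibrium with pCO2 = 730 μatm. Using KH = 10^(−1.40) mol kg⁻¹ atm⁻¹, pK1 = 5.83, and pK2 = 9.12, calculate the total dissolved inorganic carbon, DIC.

DIC = 3.08 mmol/kg

[CO2*] = KH · pCO2 = 10^(−1.40) × 730×10^-6 = 2.906×10^-5 mol/kg
α₀ = 1/(1 + K1/[H⁺] + K1K2/[H⁺]²) = 1/(1 + 10^+2.00 + 10^+0.71) = 0.009423
DIC = [CO2*]/α₀ = 2.906×10^-5 / 0.009423 = 3.08 mmol/kg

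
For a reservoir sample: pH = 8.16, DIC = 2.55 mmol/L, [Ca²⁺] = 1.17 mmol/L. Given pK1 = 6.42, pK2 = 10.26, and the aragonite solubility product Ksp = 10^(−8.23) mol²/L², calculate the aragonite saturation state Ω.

α₂ = 1 / (1 + [H⁺]/K2 + [H⁺]²/(K1K2)) = 1 / (1 + 10^+2.10 + 10^+0.36)
   = 1 / (1 + 125.89 + 2.2909) = 1/129.18 = 0.007741
[CO3²⁻] = α₂ × DIC = 0.007741 × 2.55 = 0.01974 mmol/L = 19.74 μmol/L
Ksp = 10^(−8.23) = 5.888×10^-9
Ω = [Ca²⁺][CO3²⁻]/Ksp = (1.17×10^-3)(1.974×10^-5) / 5.888×10^-9 = 3.92

Ω = 3.92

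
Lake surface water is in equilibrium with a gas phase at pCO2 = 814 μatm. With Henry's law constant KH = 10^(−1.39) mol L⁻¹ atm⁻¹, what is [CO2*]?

KH = 10^(−1.39) = 4.074×10^-2 mol L⁻¹ atm⁻¹
[CO2*] = KH · pCO2 = 4.074×10^-2 × 814×10^-6 atm = 3.32×10^-5 mol/L

[CO2*] = 33.2 μmol/L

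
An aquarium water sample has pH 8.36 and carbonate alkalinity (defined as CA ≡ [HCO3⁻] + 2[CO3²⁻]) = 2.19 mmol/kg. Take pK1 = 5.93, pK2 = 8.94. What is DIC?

DIC = 1.82 mmol/kg

CA = [HCO3⁻] + 2[CO3²⁻] = (α₁ + 2α₂)·DIC
At pH 8.36: [H⁺]/K1 = 10^-2.43 = 0.0037154, K2/[H⁺] = 10^-0.58 = 0.26303
α₁ = 1/(1 + 0.0037154 + 0.26303) = 1/1.2667 = 0.7894; α₂ = α₁·K2/[H⁺] = 0.2076
α₁ + 2α₂ = 1.2047
DIC = CA / (α₁ + 2α₂) = 2.19 / 1.2047 = 1.82 mmol/kg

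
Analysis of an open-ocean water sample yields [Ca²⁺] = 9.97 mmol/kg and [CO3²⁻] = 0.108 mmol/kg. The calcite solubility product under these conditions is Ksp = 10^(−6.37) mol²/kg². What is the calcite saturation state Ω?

Ksp = 10^(−6.37) = 4.266×10^-7
Ω = [Ca²⁺][CO3²⁻]/Ksp = (9.97×10^-3)(0.108×10^-3) / 4.266×10^-7 = 2.52

Ω = 2.52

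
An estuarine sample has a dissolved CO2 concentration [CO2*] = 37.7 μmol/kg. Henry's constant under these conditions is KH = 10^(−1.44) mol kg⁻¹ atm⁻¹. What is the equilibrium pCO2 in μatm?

KH = 10^(−1.44) = 3.631×10^-2 mol kg⁻¹ atm⁻¹
pCO2 = [CO2*]/KH = 37.7×10^-6 / 3.631×10^-2 = 1.04×10^-3 atm = 1040 μatm

pCO2 = 1040 μatm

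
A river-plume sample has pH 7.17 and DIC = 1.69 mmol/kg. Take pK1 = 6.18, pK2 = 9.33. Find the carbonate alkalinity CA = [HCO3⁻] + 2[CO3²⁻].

CA = 1.54 mmol/kg

CA = [HCO3⁻] + 2[CO3²⁻] = (α₁ + 2α₂)·DIC
At pH 7.17: [H⁺]/K1 = 10^-0.99 = 0.10233, K2/[H⁺] = 10^-2.16 = 0.0069183
α₁ = 1/(1 + 0.10233 + 0.0069183) = 1/1.1092 = 0.9015; α₂ = α₁·K2/[H⁺] = 0.006237
α₁ + 2α₂ = 0.9140
CA = 0.9140 × 1.69 = 1.54 mmol/kg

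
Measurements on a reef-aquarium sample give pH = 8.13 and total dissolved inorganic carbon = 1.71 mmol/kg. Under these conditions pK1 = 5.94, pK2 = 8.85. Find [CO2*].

[CO2*] = 9.22 μmol/kg

α₀ = 1 / (1 + K1/[H⁺] + K1K2/[H⁺]²) = 1 / (1 + 10^+2.19 + 10^+1.47)
   = 1 / (1 + 154.88 + 29.512) = 1/185.39 = 0.005394
[CO2*] = α₀ × DIC = 0.005394 × 1.71 = 0.00922 mmol/kg = 9.22 μmol/kg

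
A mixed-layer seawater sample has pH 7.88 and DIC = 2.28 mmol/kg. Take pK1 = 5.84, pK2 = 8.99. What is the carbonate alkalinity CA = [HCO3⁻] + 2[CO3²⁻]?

CA = 2.42 mmol/kg

CA = [HCO3⁻] + 2[CO3²⁻] = (α₁ + 2α₂)·DIC
At pH 7.88: [H⁺]/K1 = 10^-2.04 = 0.0091201, K2/[H⁺] = 10^-1.11 = 0.077625
α₁ = 1/(1 + 0.0091201 + 0.077625) = 1/1.0867 = 0.9202; α₂ = α₁·K2/[H⁺] = 0.07143
α₁ + 2α₂ = 1.0630
CA = 1.0630 × 2.28 = 2.42 mmol/kg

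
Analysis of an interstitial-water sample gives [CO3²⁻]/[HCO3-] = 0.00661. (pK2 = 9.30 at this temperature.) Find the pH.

pH = 7.12

From K2 = [H⁺][CO3²⁻]/[HCO3-]:  pH = pK2 + log₁₀([CO3²⁻]/[HCO3-])
log₁₀(0.00661) = -2.180
pH = 9.30 + (-2.180) = 7.12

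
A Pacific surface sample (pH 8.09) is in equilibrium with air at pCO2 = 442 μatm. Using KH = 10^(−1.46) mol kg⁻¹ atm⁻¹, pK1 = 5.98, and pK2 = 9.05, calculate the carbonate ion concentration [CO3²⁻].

[CO3²⁻] = 0.216 mmol/kg

[CO2*] = KH · pCO2 = 10^(−1.46) × 442×10^-6 = 1.533×10^-5 mol/kg
α₀ = 1/(1 + K1/[H⁺] + K1K2/[H⁺]²) = 1/(1 + 10^+2.11 + 10^+1.15) = 0.006947
DIC = [CO2*]/α₀ = 1.533×10^-5 / 0.006947 = 2.206 mmol/kg
[CO3²⁻] = α₂·DIC; α₂ = 0.09813, so [CO3²⁻] = 0.09813 × 2.206 = 0.216 mmol/kg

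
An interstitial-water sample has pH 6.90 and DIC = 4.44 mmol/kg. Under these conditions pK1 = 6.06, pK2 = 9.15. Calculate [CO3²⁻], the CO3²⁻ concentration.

[CO3²⁻] = 0.0217 mmol/kg

α₂ = 1 / (1 + [H⁺]/K2 + [H⁺]²/(K1K2)) = 1 / (1 + 10^+2.25 + 10^+1.41)
   = 1 / (1 + 177.83 + 25.704) = 1/204.53 = 0.004889
[CO3²⁻] = α₂ × DIC = 0.004889 × 4.44 = 0.0217 mmol/kg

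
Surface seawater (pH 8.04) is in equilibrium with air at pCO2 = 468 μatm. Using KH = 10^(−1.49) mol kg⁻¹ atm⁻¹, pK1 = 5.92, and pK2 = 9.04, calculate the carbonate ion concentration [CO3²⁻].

[CO3²⁻] = 0.200 mmol/kg

[CO2*] = KH · pCO2 = 10^(−1.49) × 468×10^-6 = 1.514×10^-5 mol/kg
α₀ = 1/(1 + K1/[H⁺] + K1K2/[H⁺]²) = 1/(1 + 10^+2.12 + 10^+1.12) = 0.006849
DIC = [CO2*]/α₀ = 1.514×10^-5 / 0.006849 = 2.211 mmol/kg
[CO3²⁻] = α₂·DIC; α₂ = 0.09029, so [CO3²⁻] = 0.09029 × 2.211 = 0.200 mmol/kg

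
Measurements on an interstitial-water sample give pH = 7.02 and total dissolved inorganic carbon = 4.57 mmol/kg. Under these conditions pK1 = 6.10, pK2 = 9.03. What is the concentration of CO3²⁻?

[CO3²⁻] = 0.0395 mmol/kg

α₂ = 1 / (1 + [H⁺]/K2 + [H⁺]²/(K1K2)) = 1 / (1 + 10^+2.01 + 10^+1.09)
   = 1 / (1 + 102.33 + 12.303) = 1/115.63 = 0.008648
[CO3²⁻] = α₂ × DIC = 0.008648 × 4.57 = 0.0395 mmol/kg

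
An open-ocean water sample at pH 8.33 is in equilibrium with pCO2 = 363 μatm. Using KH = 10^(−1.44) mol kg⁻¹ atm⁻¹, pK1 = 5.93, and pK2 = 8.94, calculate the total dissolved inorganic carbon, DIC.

DIC = 4.14 mmol/kg

[CO2*] = KH · pCO2 = 10^(−1.44) × 363×10^-6 = 1.318×10^-5 mol/kg
α₀ = 1/(1 + K1/[H⁺] + K1K2/[H⁺]²) = 1/(1 + 10^+2.40 + 10^+1.79) = 0.003186
DIC = [CO2*]/α₀ = 1.318×10^-5 / 0.003186 = 4.14 mmol/kg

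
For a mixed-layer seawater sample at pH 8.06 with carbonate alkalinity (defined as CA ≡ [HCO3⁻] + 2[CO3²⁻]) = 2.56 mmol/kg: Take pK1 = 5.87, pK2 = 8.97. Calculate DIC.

CA = [HCO3⁻] + 2[CO3²⁻] = (α₁ + 2α₂)·DIC
At pH 8.06: [H⁺]/K1 = 10^-2.19 = 0.0064565, K2/[H⁺] = 10^-0.91 = 0.12303
α₁ = 1/(1 + 0.0064565 + 0.12303) = 1/1.1295 = 0.8854; α₂ = α₁·K2/[H⁺] = 0.1089
α₁ + 2α₂ = 1.1032
DIC = CA / (α₁ + 2α₂) = 2.56 / 1.1032 = 2.32 mmol/kg

DIC = 2.32 mmol/kg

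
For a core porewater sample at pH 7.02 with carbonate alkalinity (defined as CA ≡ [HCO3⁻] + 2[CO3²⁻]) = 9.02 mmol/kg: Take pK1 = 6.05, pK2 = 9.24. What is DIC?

CA = [HCO3⁻] + 2[CO3²⁻] = (α₁ + 2α₂)·DIC
At pH 7.02: [H⁺]/K1 = 10^-0.97 = 0.10715, K2/[H⁺] = 10^-2.22 = 0.0060256
α₁ = 1/(1 + 0.10715 + 0.0060256) = 1/1.1132 = 0.8983; α₂ = α₁·K2/[H⁺] = 0.005413
α₁ + 2α₂ = 0.9092
DIC = CA / (α₁ + 2α₂) = 9.02 / 0.9092 = 9.92 mmol/kg

DIC = 9.92 mmol/kg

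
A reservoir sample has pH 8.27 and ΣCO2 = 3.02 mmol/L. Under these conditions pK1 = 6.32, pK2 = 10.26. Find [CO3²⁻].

[CO3²⁻] = 0.0303 mmol/L

α₂ = 1 / (1 + [H⁺]/K2 + [H⁺]²/(K1K2)) = 1 / (1 + 10^+1.99 + 10^+0.04)
   = 1 / (1 + 97.724 + 1.0965) = 1/99.820 = 0.01002
[CO3²⁻] = α₂ × DIC = 0.01002 × 3.02 = 0.0303 mmol/L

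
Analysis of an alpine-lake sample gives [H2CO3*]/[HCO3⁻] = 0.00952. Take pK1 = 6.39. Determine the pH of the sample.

pH = 8.41

From K1 = [H⁺][HCO3⁻]/[H2CO3*]:  pH = pK1 − log₁₀([H2CO3*]/[HCO3⁻])
log₁₀(0.00952) = -2.021
pH = 6.39 − (-2.021) = 8.41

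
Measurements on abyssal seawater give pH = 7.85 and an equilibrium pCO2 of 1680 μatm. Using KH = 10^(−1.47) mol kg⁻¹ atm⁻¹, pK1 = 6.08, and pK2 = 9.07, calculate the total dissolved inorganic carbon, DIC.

[CO2*] = KH · pCO2 = 10^(−1.47) × 1680×10^-6 = 5.693×10^-5 mol/kg
α₀ = 1/(1 + K1/[H⁺] + K1K2/[H⁺]²) = 1/(1 + 10^+1.77 + 10^+0.55) = 0.01576
DIC = [CO2*]/α₀ = 5.693×10^-5 / 0.01576 = 3.61 mmol/kg

DIC = 3.61 mmol/kg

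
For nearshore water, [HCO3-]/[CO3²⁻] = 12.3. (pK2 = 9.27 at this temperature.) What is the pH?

pH = 8.18

From K2 = [H⁺][CO3²⁻]/[HCO3-]:  pH = pK2 − log₁₀([HCO3-]/[CO3²⁻])
log₁₀(12.3) = +1.090
pH = 9.27 − (+1.090) = 8.18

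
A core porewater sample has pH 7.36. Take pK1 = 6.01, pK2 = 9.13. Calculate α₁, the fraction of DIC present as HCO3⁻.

α₁ = 1 / (1 + [H⁺]/K1 + K2/[H⁺]) = 1 / (1 + 10^-1.35 + 10^-1.77)
   = 1 / (1 + 0.044668 + 0.016982) = 1/1.0617 = 0.9419

α₁ = 0.942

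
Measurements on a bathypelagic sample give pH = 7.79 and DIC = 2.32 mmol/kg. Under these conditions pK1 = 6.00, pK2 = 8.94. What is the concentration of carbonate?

[CO3²⁻] = 0.151 mmol/kg

α₂ = 1 / (1 + [H⁺]/K2 + [H⁺]²/(K1K2)) = 1 / (1 + 10^+1.15 + 10^-0.64)
   = 1 / (1 + 14.125 + 0.22909) = 1/15.354 = 0.06513
[CO3²⁻] = α₂ × DIC = 0.06513 × 2.32 = 0.151 mmol/kg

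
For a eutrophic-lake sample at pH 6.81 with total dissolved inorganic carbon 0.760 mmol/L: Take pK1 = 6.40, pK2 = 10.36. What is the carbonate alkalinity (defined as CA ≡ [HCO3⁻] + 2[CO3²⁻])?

CA = [HCO3⁻] + 2[CO3²⁻] = (α₁ + 2α₂)·DIC
At pH 6.81: [H⁺]/K1 = 10^-0.41 = 0.38905, K2/[H⁺] = 10^-3.55 = 0.00028184
α₁ = 1/(1 + 0.38905 + 0.00028184) = 1/1.3893 = 0.7198; α₂ = α₁·K2/[H⁺] = 0.0002029
α₁ + 2α₂ = 0.7202
CA = 0.7202 × 0.760 = 0.547 mmol/L

CA = 0.547 mmol/L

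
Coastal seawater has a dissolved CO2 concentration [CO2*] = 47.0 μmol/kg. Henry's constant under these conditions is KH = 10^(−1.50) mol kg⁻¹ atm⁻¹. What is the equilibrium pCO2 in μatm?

KH = 10^(−1.50) = 3.162×10^-2 mol kg⁻¹ atm⁻¹
pCO2 = [CO2*]/KH = 47.0×10^-6 / 3.162×10^-2 = 1.49×10^-3 atm = 1490 μatm

pCO2 = 1490 μatm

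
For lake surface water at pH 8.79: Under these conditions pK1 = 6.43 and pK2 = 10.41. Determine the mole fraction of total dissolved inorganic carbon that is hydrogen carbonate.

α₁ = 0.972

α₁ = 1 / (1 + [H⁺]/K1 + K2/[H⁺]) = 1 / (1 + 10^-2.36 + 10^-1.62)
   = 1 / (1 + 0.0043652 + 0.023988) = 1/1.0284 = 0.9724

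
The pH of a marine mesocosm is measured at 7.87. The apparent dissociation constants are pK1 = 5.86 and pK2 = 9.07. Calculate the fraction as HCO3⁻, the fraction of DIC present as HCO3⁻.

α₁ = 1 / (1 + [H⁺]/K1 + K2/[H⁺]) = 1 / (1 + 10^-2.01 + 10^-1.20)
   = 1 / (1 + 0.0097724 + 0.063096) = 1/1.0729 = 0.9321

α₁ = 0.932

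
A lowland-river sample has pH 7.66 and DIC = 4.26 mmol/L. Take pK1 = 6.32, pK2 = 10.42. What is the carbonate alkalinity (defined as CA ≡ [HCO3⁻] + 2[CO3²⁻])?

CA = [HCO3⁻] + 2[CO3²⁻] = (α₁ + 2α₂)·DIC
At pH 7.66: [H⁺]/K1 = 10^-1.34 = 0.045709, K2/[H⁺] = 10^-2.76 = 0.0017378
α₁ = 1/(1 + 0.045709 + 0.0017378) = 1/1.0474 = 0.9547; α₂ = α₁·K2/[H⁺] = 0.001659
α₁ + 2α₂ = 0.9580
CA = 0.9580 × 4.26 = 4.08 mmol/L

CA = 4.08 mmol/L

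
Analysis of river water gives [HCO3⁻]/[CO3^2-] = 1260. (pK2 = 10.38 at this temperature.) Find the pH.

From K2 = [H⁺][CO3^2-]/[HCO3⁻]:  pH = pK2 − log₁₀([HCO3⁻]/[CO3^2-])
log₁₀(1260) = +3.100
pH = 10.38 − (+3.100) = 7.28

pH = 7.28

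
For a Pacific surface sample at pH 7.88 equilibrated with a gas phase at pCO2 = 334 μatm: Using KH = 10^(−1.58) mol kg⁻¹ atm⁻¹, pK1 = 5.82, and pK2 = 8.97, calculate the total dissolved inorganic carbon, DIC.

[CO2*] = KH · pCO2 = 10^(−1.58) × 334×10^-6 = 8.785×10^-6 mol/kg
α₀ = 1/(1 + K1/[H⁺] + K1K2/[H⁺]²) = 1/(1 + 10^+2.06 + 10^+0.97) = 0.007991
DIC = [CO2*]/α₀ = 8.785×10^-6 / 0.007991 = 1.10 mmol/kg

DIC = 1.10 mmol/kg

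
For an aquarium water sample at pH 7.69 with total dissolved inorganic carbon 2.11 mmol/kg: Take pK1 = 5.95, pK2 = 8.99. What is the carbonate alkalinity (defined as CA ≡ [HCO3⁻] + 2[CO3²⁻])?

CA = [HCO3⁻] + 2[CO3²⁻] = (α₁ + 2α₂)·DIC
At pH 7.69: [H⁺]/K1 = 10^-1.74 = 0.018197, K2/[H⁺] = 10^-1.30 = 0.050119
α₁ = 1/(1 + 0.018197 + 0.050119) = 1/1.0683 = 0.9361; α₂ = α₁·K2/[H⁺] = 0.04691
α₁ + 2α₂ = 1.0299
CA = 1.0299 × 2.11 = 2.17 mmol/kg

CA = 2.17 mmol/kg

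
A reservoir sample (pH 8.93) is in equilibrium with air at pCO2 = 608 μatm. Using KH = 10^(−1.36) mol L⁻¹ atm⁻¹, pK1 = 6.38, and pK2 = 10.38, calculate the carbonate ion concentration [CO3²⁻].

[CO3²⁻] = 0.334 mmol/L

[CO2*] = KH · pCO2 = 10^(−1.36) × 608×10^-6 = 2.654×10^-5 mol/L
α₀ = 1/(1 + K1/[H⁺] + K1K2/[H⁺]²) = 1/(1 + 10^+2.55 + 10^+1.10) = 0.002714
DIC = [CO2*]/α₀ = 2.654×10^-5 / 0.002714 = 9.777 mmol/L
[CO3²⁻] = α₂·DIC; α₂ = 0.03417, so [CO3²⁻] = 0.03417 × 9.777 = 0.334 mmol/L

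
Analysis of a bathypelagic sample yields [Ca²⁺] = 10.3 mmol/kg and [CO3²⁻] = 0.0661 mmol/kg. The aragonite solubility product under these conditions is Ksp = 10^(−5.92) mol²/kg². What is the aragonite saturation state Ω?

Ω = 0.566

Ksp = 10^(−5.92) = 1.202×10^-6
Ω = [Ca²⁺][CO3²⁻]/Ksp = (10.3×10^-3)(0.0661×10^-3) / 1.202×10^-6 = 0.566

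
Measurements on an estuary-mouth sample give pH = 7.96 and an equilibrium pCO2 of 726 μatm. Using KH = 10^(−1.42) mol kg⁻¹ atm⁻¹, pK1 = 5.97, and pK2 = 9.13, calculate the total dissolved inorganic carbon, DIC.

DIC = 2.91 mmol/kg

[CO2*] = KH · pCO2 = 10^(−1.42) × 726×10^-6 = 2.760×10^-5 mol/kg
α₀ = 1/(1 + K1/[H⁺] + K1K2/[H⁺]²) = 1/(1 + 10^+1.99 + 10^+0.82) = 0.009494
DIC = [CO2*]/α₀ = 2.760×10^-5 / 0.009494 = 2.91 mmol/kg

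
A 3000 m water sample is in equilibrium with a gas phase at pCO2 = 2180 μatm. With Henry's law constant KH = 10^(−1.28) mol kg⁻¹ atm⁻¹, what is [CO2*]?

[CO2*] = 114 μmol/kg

KH = 10^(−1.28) = 5.248×10^-2 mol kg⁻¹ atm⁻¹
[CO2*] = KH · pCO2 = 5.248×10^-2 × 2180×10^-6 atm = 1.14×10^-4 mol/kg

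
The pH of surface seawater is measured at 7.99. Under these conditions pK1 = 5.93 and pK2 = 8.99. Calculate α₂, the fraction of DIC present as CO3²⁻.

α₂ = 1 / (1 + [H⁺]/K2 + [H⁺]²/(K1K2)) = 1 / (1 + 10^+1.00 + 10^-1.06)
   = 1 / (1 + 10.000 + 0.087096) = 1/11.087 = 0.09019

α₂ = 0.0902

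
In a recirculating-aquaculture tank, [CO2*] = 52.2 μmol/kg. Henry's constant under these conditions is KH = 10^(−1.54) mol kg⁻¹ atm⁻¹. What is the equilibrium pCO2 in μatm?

KH = 10^(−1.54) = 2.884×10^-2 mol kg⁻¹ atm⁻¹
pCO2 = [CO2*]/KH = 52.2×10^-6 / 2.884×10^-2 = 1.81×10^-3 atm = 1810 μatm

pCO2 = 1810 μatm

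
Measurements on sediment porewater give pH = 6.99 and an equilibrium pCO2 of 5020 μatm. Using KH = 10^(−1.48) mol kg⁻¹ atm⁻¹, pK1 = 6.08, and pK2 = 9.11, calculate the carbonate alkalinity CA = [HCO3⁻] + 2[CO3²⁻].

CA = 1.37 mmol/kg

[CO2*] = KH · pCO2 = 10^(−1.48) × 5020×10^-6 = 1.662×10^-4 mol/kg
α₀ = 1/(1 + K1/[H⁺] + K1K2/[H⁺]²) = 1/(1 + 10^+0.91 + 10^-1.21) = 0.1088
DIC = [CO2*]/α₀ = 1.662×10^-4 / 0.1088 = 1.528 mmol/kg
CA = (α₁ + 2α₂)·DIC = (0.8845 + 2×0.006709) × 1.528 = 1.37 mmol/kg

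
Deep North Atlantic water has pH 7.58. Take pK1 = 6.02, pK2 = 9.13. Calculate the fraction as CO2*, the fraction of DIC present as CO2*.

α₀ = 1 / (1 + K1/[H⁺] + K1K2/[H⁺]²) = 1 / (1 + 10^+1.56 + 10^+0.01)
   = 1 / (1 + 36.308 + 1.0233) = 1/38.331 = 0.02609

α₀ = 0.0261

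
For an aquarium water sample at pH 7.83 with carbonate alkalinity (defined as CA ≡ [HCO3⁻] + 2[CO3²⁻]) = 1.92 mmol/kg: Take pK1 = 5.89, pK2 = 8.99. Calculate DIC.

DIC = 1.82 mmol/kg

CA = [HCO3⁻] + 2[CO3²⁻] = (α₁ + 2α₂)·DIC
At pH 7.83: [H⁺]/K1 = 10^-1.94 = 0.011482, K2/[H⁺] = 10^-1.16 = 0.069183
α₁ = 1/(1 + 0.011482 + 0.069183) = 1/1.0807 = 0.9254; α₂ = α₁·K2/[H⁺] = 0.06402
α₁ + 2α₂ = 1.0534
DIC = CA / (α₁ + 2α₂) = 1.92 / 1.0534 = 1.82 mmol/kg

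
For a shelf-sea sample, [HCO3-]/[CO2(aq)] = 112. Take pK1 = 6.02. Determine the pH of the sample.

pH = 8.07

From K1 = [H⁺][HCO3-]/[CO2(aq)]:  pH = pK1 + log₁₀([HCO3-]/[CO2(aq)])
log₁₀(112) = +2.049
pH = 6.02 + (+2.049) = 8.07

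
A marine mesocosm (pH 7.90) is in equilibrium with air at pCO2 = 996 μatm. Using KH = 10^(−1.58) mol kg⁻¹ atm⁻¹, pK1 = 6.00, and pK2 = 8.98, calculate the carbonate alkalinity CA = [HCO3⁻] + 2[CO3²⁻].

CA = 2.43 mmol/kg

[CO2*] = KH · pCO2 = 10^(−1.58) × 996×10^-6 = 2.620×10^-5 mol/kg
α₀ = 1/(1 + K1/[H⁺] + K1K2/[H⁺]²) = 1/(1 + 10^+1.90 + 10^+0.82) = 0.01149
DIC = [CO2*]/α₀ = 2.620×10^-5 / 0.01149 = 2.280 mmol/kg
CA = (α₁ + 2α₂)·DIC = (0.9126 + 2×0.07591) × 2.280 = 2.43 mmol/kg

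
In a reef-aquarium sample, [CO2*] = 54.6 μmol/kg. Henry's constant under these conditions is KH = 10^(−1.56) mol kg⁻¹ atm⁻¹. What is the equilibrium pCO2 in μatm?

pCO2 = 1980 μatm

KH = 10^(−1.56) = 2.754×10^-2 mol kg⁻¹ atm⁻¹
pCO2 = [CO2*]/KH = 54.6×10^-6 / 2.754×10^-2 = 1.98×10^-3 atm = 1980 μatm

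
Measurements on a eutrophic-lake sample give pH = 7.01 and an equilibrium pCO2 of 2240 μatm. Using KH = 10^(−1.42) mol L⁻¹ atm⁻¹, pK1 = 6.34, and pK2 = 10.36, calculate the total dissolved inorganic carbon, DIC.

[CO2*] = KH · pCO2 = 10^(−1.42) × 2240×10^-6 = 8.516×10^-5 mol/L
α₀ = 1/(1 + K1/[H⁺] + K1K2/[H⁺]²) = 1/(1 + 10^+0.67 + 10^-2.68) = 0.1761
DIC = [CO2*]/α₀ = 8.516×10^-5 / 0.1761 = 0.484 mmol/L

DIC = 0.484 mmol/L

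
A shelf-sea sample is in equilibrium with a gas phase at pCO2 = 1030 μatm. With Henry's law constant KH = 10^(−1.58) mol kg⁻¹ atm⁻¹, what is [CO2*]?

KH = 10^(−1.58) = 2.630×10^-2 mol kg⁻¹ atm⁻¹
[CO2*] = KH · pCO2 = 2.630×10^-2 × 1030×10^-6 atm = 2.71×10^-5 mol/kg

[CO2*] = 27.1 μmol/kg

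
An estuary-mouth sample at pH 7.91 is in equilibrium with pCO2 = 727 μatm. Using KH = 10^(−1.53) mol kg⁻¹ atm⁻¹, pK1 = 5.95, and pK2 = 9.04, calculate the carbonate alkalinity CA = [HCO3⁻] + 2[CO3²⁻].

CA = 2.25 mmol/kg

[CO2*] = KH · pCO2 = 10^(−1.53) × 727×10^-6 = 2.146×10^-5 mol/kg
α₀ = 1/(1 + K1/[H⁺] + K1K2/[H⁺]²) = 1/(1 + 10^+1.96 + 10^+0.83) = 0.01010
DIC = [CO2*]/α₀ = 2.146×10^-5 / 0.01010 = 2.123 mmol/kg
CA = (α₁ + 2α₂)·DIC = (0.9216 + 2×0.06832) × 2.123 = 2.25 mmol/kg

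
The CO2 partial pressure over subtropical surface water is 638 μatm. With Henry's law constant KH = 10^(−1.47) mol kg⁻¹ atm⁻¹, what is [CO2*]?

KH = 10^(−1.47) = 3.388×10^-2 mol kg⁻¹ atm⁻¹
[CO2*] = KH · pCO2 = 3.388×10^-2 × 638×10^-6 atm = 2.16×10^-5 mol/kg

[CO2*] = 21.6 μmol/kg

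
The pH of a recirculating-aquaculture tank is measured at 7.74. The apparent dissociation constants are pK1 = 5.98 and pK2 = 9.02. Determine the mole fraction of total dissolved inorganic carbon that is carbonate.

α₂ = 1 / (1 + [H⁺]/K2 + [H⁺]²/(K1K2)) = 1 / (1 + 10^+1.28 + 10^-0.48)
   = 1 / (1 + 19.055 + 0.33113) = 1/20.386 = 0.04905

α₂ = 0.0491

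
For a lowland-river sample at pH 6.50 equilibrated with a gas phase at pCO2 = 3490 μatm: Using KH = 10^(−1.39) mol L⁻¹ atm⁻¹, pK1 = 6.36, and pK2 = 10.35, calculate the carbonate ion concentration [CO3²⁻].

[CO3²⁻] = 0.0277 μmol/L

[CO2*] = KH · pCO2 = 10^(−1.39) × 3490×10^-6 = 1.422×10^-4 mol/L
α₀ = 1/(1 + K1/[H⁺] + K1K2/[H⁺]²) = 1/(1 + 10^+0.14 + 10^-3.71) = 0.4201
DIC = [CO2*]/α₀ = 1.422×10^-4 / 0.4201 = 0.3385 mmol/L
[CO3²⁻] = α₂·DIC; α₂ = 8.191×10^-5, so [CO3²⁻] = 8.191×10^-5 × 0.3385 = 2.77×10^-5 mmol/L = 0.0277 μmol/L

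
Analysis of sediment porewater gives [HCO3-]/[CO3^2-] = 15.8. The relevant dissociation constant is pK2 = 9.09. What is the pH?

From K2 = [H⁺][CO3^2-]/[HCO3-]:  pH = pK2 − log₁₀([HCO3-]/[CO3^2-])
log₁₀(15.8) = +1.199
pH = 9.09 − (+1.199) = 7.89

pH = 7.89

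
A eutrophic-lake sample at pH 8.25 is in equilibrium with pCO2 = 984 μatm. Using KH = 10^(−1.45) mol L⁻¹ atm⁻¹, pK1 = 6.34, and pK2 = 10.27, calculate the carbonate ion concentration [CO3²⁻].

[CO2*] = KH · pCO2 = 10^(−1.45) × 984×10^-6 = 3.491×10^-5 mol/L
α₀ = 1/(1 + K1/[H⁺] + K1K2/[H⁺]²) = 1/(1 + 10^+1.91 + 10^-0.11) = 0.01204
DIC = [CO2*]/α₀ = 3.491×10^-5 / 0.01204 = 2.900 mmol/L
[CO3²⁻] = α₂·DIC; α₂ = 0.009346, so [CO3²⁻] = 0.009346 × 2.900 = 0.0271 mmol/L

[CO3²⁻] = 0.0271 mmol/L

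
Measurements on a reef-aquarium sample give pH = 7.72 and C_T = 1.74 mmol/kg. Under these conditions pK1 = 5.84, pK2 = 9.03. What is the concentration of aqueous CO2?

[CO2*] = 0.0216 mmol/kg

α₀ = 1 / (1 + K1/[H⁺] + K1K2/[H⁺]²) = 1 / (1 + 10^+1.88 + 10^+0.57)
   = 1 / (1 + 75.858 + 3.7154) = 1/80.573 = 0.01241
[CO2*] = α₀ × DIC = 0.01241 × 1.74 = 0.0216 mmol/kg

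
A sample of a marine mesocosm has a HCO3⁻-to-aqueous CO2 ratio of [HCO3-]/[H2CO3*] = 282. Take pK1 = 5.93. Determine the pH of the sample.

pH = 8.38

From K1 = [H⁺][HCO3-]/[H2CO3*]:  pH = pK1 + log₁₀([HCO3-]/[H2CO3*])
log₁₀(282) = +2.450
pH = 5.93 + (+2.450) = 8.38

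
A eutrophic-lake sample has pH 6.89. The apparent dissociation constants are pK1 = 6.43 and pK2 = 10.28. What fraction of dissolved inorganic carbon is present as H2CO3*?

α₀ = 0.257

α₀ = 1 / (1 + K1/[H⁺] + K1K2/[H⁺]²) = 1 / (1 + 10^+0.46 + 10^-2.93)
   = 1 / (1 + 2.8840 + 0.0011749) = 1/3.8852 = 0.2574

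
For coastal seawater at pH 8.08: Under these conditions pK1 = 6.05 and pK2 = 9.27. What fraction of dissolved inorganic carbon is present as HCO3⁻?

α₁ = 0.931

α₁ = 1 / (1 + [H⁺]/K1 + K2/[H⁺]) = 1 / (1 + 10^-2.03 + 10^-1.19)
   = 1 / (1 + 0.0093325 + 0.064565) = 1/1.0739 = 0.9312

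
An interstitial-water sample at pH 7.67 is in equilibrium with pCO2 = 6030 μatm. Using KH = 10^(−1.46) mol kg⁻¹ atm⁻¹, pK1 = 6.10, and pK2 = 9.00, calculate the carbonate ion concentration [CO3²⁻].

[CO2*] = KH · pCO2 = 10^(−1.46) × 6030×10^-6 = 2.091×10^-4 mol/kg
α₀ = 1/(1 + K1/[H⁺] + K1K2/[H⁺]²) = 1/(1 + 10^+1.57 + 10^+0.24) = 0.02507
DIC = [CO2*]/α₀ = 2.091×10^-4 / 0.02507 = 8.341 mmol/kg
[CO3²⁻] = α₂·DIC; α₂ = 0.04356, so [CO3²⁻] = 0.04356 × 8.341 = 0.363 mmol/kg

[CO3²⁻] = 0.363 mmol/kg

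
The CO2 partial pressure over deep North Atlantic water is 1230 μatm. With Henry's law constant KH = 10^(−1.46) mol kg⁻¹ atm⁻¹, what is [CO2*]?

[CO2*] = 42.6 μmol/kg

KH = 10^(−1.46) = 3.467×10^-2 mol kg⁻¹ atm⁻¹
[CO2*] = KH · pCO2 = 3.467×10^-2 × 1230×10^-6 atm = 4.26×10^-5 mol/kg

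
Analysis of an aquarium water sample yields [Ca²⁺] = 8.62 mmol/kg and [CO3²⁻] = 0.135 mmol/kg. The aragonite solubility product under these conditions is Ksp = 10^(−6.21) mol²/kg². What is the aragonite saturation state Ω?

Ω = 1.89

Ksp = 10^(−6.21) = 6.166×10^-7
Ω = [Ca²⁺][CO3²⁻]/Ksp = (8.62×10^-3)(0.135×10^-3) / 6.166×10^-7 = 1.89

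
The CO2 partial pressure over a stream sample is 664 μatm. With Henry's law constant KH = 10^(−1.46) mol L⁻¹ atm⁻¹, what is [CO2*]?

KH = 10^(−1.46) = 3.467×10^-2 mol L⁻¹ atm⁻¹
[CO2*] = KH · pCO2 = 3.467×10^-2 × 664×10^-6 atm = 2.30×10^-5 mol/L

[CO2*] = 23.0 μmol/L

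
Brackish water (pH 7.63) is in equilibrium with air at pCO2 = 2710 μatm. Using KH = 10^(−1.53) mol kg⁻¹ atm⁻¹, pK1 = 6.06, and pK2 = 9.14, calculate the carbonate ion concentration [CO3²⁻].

[CO3²⁻] = 0.0918 mmol/kg

[CO2*] = KH · pCO2 = 10^(−1.53) × 2710×10^-6 = 7.998×10^-5 mol/kg
α₀ = 1/(1 + K1/[H⁺] + K1K2/[H⁺]²) = 1/(1 + 10^+1.57 + 10^+0.06) = 0.02544
DIC = [CO2*]/α₀ = 7.998×10^-5 / 0.02544 = 3.143 mmol/kg
[CO3²⁻] = α₂·DIC; α₂ = 0.02921, so [CO3²⁻] = 0.02921 × 3.143 = 0.0918 mmol/kg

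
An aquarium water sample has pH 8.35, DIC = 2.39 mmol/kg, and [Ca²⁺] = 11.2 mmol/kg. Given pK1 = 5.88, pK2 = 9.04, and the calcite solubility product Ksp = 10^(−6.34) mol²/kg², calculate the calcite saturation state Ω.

Ω = 9.90

α₂ = 1 / (1 + [H⁺]/K2 + [H⁺]²/(K1K2)) = 1 / (1 + 10^+0.69 + 10^-1.78)
   = 1 / (1 + 4.8978 + 0.016596) = 1/5.9144 = 0.1691
[CO3²⁻] = α₂ × DIC = 0.1691 × 2.39 = 0.4041 mmol/kg
Ksp = 10^(−6.34) = 4.571×10^-7
Ω = [Ca²⁺][CO3²⁻]/Ksp = (11.2×10^-3)(4.041×10^-4) / 4.571×10^-7 = 9.90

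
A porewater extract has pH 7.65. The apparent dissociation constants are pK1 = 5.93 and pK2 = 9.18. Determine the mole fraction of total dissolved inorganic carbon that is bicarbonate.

α₁ = 1 / (1 + [H⁺]/K1 + K2/[H⁺]) = 1 / (1 + 10^-1.72 + 10^-1.53)
   = 1 / (1 + 0.019055 + 0.029512) = 1/1.0486 = 0.9537

α₁ = 0.954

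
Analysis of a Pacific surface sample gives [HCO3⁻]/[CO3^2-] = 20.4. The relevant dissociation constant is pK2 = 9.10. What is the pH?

pH = 7.79

From K2 = [H⁺][CO3^2-]/[HCO3⁻]:  pH = pK2 − log₁₀([HCO3⁻]/[CO3^2-])
log₁₀(20.4) = +1.310
pH = 9.10 − (+1.310) = 7.79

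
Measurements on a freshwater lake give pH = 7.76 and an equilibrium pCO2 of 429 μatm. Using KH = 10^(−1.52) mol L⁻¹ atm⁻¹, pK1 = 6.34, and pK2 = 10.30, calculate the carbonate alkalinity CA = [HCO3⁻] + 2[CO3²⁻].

[CO2*] = KH · pCO2 = 10^(−1.52) × 429×10^-6 = 1.296×10^-5 mol/L
α₀ = 1/(1 + K1/[H⁺] + K1K2/[H⁺]²) = 1/(1 + 10^+1.42 + 10^-1.12) = 0.03652
DIC = [CO2*]/α₀ = 1.296×10^-5 / 0.03652 = 0.3547 mmol/L
CA = (α₁ + 2α₂)·DIC = (0.9607 + 2×0.002771) × 0.3547 = 0.343 mmol/L

CA = 0.343 mmol/L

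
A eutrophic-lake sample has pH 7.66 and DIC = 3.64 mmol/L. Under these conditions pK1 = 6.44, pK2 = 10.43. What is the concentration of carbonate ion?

[CO3²⁻] = 5.82 μmol/L

α₂ = 1 / (1 + [H⁺]/K2 + [H⁺]²/(K1K2)) = 1 / (1 + 10^+2.77 + 10^+1.55)
   = 1 / (1 + 588.84 + 35.481) = 1/625.32 = 0.001599
[CO3²⁻] = α₂ × DIC = 0.001599 × 3.64 = 0.00582 mmol/L = 5.82 μmol/L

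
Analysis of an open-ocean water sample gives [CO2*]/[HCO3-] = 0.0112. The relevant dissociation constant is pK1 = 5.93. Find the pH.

From K1 = [H⁺][HCO3-]/[CO2*]:  pH = pK1 − log₁₀([CO2*]/[HCO3-])
log₁₀(0.0112) = -1.951
pH = 5.93 − (-1.951) = 7.88

pH = 7.88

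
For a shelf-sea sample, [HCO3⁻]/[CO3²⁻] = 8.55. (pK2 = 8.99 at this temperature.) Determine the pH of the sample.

From K2 = [H⁺][CO3²⁻]/[HCO3⁻]:  pH = pK2 − log₁₀([HCO3⁻]/[CO3²⁻])
log₁₀(8.55) = +0.932
pH = 8.99 − (+0.932) = 8.06

pH = 8.06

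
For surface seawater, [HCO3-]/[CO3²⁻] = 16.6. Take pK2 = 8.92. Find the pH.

From K2 = [H⁺][CO3²⁻]/[HCO3-]:  pH = pK2 − log₁₀([HCO3-]/[CO3²⁻])
log₁₀(16.6) = +1.220
pH = 8.92 − (+1.220) = 7.70

pH = 7.70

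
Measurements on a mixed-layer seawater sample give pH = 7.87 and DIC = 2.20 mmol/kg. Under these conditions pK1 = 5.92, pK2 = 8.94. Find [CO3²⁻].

α₂ = 1 / (1 + [H⁺]/K2 + [H⁺]²/(K1K2)) = 1 / (1 + 10^+1.07 + 10^-0.88)
   = 1 / (1 + 11.749 + 0.13183) = 1/12.881 = 0.07763
[CO3²⁻] = α₂ × DIC = 0.07763 × 2.20 = 0.171 mmol/kg

[CO3²⁻] = 0.171 mmol/kg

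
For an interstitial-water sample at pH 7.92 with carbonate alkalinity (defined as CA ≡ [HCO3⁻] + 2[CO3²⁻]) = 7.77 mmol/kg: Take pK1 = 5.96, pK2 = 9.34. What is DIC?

DIC = 7.57 mmol/kg

CA = [HCO3⁻] + 2[CO3²⁻] = (α₁ + 2α₂)·DIC
At pH 7.92: [H⁺]/K1 = 10^-1.96 = 0.010965, K2/[H⁺] = 10^-1.42 = 0.038019
α₁ = 1/(1 + 0.010965 + 0.038019) = 1/1.0490 = 0.9533; α₂ = α₁·K2/[H⁺] = 0.03624
α₁ + 2α₂ = 1.0258
DIC = CA / (α₁ + 2α₂) = 7.77 / 1.0258 = 7.57 mmol/kg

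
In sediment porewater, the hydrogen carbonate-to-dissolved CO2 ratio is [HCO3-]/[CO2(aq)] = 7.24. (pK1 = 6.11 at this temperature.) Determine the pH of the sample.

From K1 = [H⁺][HCO3-]/[CO2(aq)]:  pH = pK1 + log₁₀([HCO3-]/[CO2(aq)])
log₁₀(7.24) = +0.860
pH = 6.11 + (+0.860) = 6.97

pH = 6.97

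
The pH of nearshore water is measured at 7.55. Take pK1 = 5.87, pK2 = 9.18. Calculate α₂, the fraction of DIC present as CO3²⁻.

α₂ = 0.0224

α₂ = 1 / (1 + [H⁺]/K2 + [H⁺]²/(K1K2)) = 1 / (1 + 10^+1.63 + 10^-0.05)
   = 1 / (1 + 42.658 + 0.89125) = 1/44.549 = 0.02245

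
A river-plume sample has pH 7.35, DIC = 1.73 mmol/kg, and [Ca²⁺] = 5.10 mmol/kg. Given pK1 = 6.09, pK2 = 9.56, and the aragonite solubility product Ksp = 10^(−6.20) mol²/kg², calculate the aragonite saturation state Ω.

Ω = 0.0813

α₂ = 1 / (1 + [H⁺]/K2 + [H⁺]²/(K1K2)) = 1 / (1 + 10^+2.21 + 10^+0.95)
   = 1 / (1 + 162.18 + 8.9125) = 1/172.09 = 0.005811
[CO3²⁻] = α₂ × DIC = 0.005811 × 1.73 = 0.01005 mmol/kg = 10.05 μmol/kg
Ksp = 10^(−6.20) = 6.310×10^-7
Ω = [Ca²⁺][CO3²⁻]/Ksp = (5.10×10^-3)(1.005×10^-5) / 6.310×10^-7 = 0.0813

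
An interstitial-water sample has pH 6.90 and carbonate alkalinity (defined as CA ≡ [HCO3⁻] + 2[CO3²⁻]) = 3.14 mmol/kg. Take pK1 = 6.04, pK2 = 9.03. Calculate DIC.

CA = [HCO3⁻] + 2[CO3²⁻] = (α₁ + 2α₂)·DIC
At pH 6.90: [H⁺]/K1 = 10^-0.86 = 0.13804, K2/[H⁺] = 10^-2.13 = 0.0074131
α₁ = 1/(1 + 0.13804 + 0.0074131) = 1/1.1455 = 0.8730; α₂ = α₁·K2/[H⁺] = 0.006472
α₁ + 2α₂ = 0.8860
DIC = CA / (α₁ + 2α₂) = 3.14 / 0.8860 = 3.54 mmol/kg

DIC = 3.54 mmol/kg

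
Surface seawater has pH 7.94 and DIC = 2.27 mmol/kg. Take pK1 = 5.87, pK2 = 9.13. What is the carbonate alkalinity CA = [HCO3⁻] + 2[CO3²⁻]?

CA = [HCO3⁻] + 2[CO3²⁻] = (α₁ + 2α₂)·DIC
At pH 7.94: [H⁺]/K1 = 10^-2.07 = 0.0085114, K2/[H⁺] = 10^-1.19 = 0.064565
α₁ = 1/(1 + 0.0085114 + 0.064565) = 1/1.0731 = 0.9319; α₂ = α₁·K2/[H⁺] = 0.06017
α₁ + 2α₂ = 1.0522
CA = 1.0522 × 2.27 = 2.39 mmol/kg

CA = 2.39 mmol/kg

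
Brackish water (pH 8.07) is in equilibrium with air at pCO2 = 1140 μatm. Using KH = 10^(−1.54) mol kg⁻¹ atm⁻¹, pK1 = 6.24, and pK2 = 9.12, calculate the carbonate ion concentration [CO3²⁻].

[CO2*] = KH · pCO2 = 10^(−1.54) × 1140×10^-6 = 3.288×10^-5 mol/kg
α₀ = 1/(1 + K1/[H⁺] + K1K2/[H⁺]²) = 1/(1 + 10^+1.83 + 10^+0.78) = 0.01340
DIC = [CO2*]/α₀ = 3.288×10^-5 / 0.01340 = 2.454 mmol/kg
[CO3²⁻] = α₂·DIC; α₂ = 0.08074, so [CO3²⁻] = 0.08074 × 2.454 = 0.198 mmol/kg

[CO3²⁻] = 0.198 mmol/kg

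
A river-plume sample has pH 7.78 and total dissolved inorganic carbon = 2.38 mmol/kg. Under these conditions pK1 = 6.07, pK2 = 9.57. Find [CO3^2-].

α₂ = 1 / (1 + [H⁺]/K2 + [H⁺]²/(K1K2)) = 1 / (1 + 10^+1.79 + 10^+0.08)
   = 1 / (1 + 61.660 + 1.2023) = 1/63.862 = 0.01566
[CO3²⁻] = α₂ × DIC = 0.01566 × 2.38 = 0.0373 mmol/kg

[CO3²⁻] = 0.0373 mmol/kg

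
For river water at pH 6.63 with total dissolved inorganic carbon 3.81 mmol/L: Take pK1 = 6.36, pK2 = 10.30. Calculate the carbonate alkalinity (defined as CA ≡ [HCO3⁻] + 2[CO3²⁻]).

CA = 2.48 mmol/L

CA = [HCO3⁻] + 2[CO3²⁻] = (α₁ + 2α₂)·DIC
At pH 6.63: [H⁺]/K1 = 10^-0.27 = 0.53703, K2/[H⁺] = 10^-3.67 = 0.00021380
α₁ = 1/(1 + 0.53703 + 0.00021380) = 1/1.5372 = 0.6505; α₂ = α₁·K2/[H⁺] = 0.0001391
α₁ + 2α₂ = 0.6508
CA = 0.6508 × 3.81 = 2.48 mmol/L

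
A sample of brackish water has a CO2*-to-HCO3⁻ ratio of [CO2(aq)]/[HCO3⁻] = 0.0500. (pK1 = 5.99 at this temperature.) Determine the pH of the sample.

pH = 7.29

From K1 = [H⁺][HCO3⁻]/[CO2(aq)]:  pH = pK1 − log₁₀([CO2(aq)]/[HCO3⁻])
log₁₀(0.0500) = -1.301
pH = 5.99 − (-1.301) = 7.29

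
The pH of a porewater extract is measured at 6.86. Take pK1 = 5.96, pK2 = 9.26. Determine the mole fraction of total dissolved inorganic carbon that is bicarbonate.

α₁ = 0.885

α₁ = 1 / (1 + [H⁺]/K1 + K2/[H⁺]) = 1 / (1 + 10^-0.90 + 10^-2.40)
   = 1 / (1 + 0.12589 + 0.0039811) = 1/1.1299 = 0.8851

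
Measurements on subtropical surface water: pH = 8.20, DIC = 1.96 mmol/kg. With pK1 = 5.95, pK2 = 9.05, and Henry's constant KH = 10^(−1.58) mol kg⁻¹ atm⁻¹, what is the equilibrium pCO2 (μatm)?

pCO2 = 365 μatm

α₀ = 1 / (1 + K1/[H⁺] + K1K2/[H⁺]²) = 1 / (1 + 10^+2.25 + 10^+1.40)
   = 1 / (1 + 177.83 + 25.119) = 1/203.95 = 0.004903
[CO2*] = α₀ × DIC = 0.004903 × 1.96 = 0.009610 mmol/kg = 9.610 μmol/kg
pCO2 = [CO2*]/KH = 9.610×10^-6 / 2.630×10^-2 = 365 μatm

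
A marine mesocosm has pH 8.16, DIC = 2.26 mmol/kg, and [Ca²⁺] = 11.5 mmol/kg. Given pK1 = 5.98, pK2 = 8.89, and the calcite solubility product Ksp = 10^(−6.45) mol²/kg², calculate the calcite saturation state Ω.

Ω = 11.4

α₂ = 1 / (1 + [H⁺]/K2 + [H⁺]²/(K1K2)) = 1 / (1 + 10^+0.73 + 10^-1.45)
   = 1 / (1 + 5.3703 + 0.035481) = 1/6.4058 = 0.1561
[CO3²⁻] = α₂ × DIC = 0.1561 × 2.26 = 0.3528 mmol/kg
Ksp = 10^(−6.45) = 3.548×10^-7
Ω = [Ca²⁺][CO3²⁻]/Ksp = (11.5×10^-3)(3.528×10^-4) / 3.548×10^-7 = 11.4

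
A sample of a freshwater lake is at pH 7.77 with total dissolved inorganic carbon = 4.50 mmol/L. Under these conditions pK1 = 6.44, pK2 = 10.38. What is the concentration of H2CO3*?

[CO2*] = 0.201 mmol/L

α₀ = 1 / (1 + K1/[H⁺] + K1K2/[H⁺]²) = 1 / (1 + 10^+1.33 + 10^-1.28)
   = 1 / (1 + 21.380 + 0.052481) = 1/22.432 = 0.04458
[CO2*] = α₀ × DIC = 0.04458 × 4.50 = 0.201 mmol/L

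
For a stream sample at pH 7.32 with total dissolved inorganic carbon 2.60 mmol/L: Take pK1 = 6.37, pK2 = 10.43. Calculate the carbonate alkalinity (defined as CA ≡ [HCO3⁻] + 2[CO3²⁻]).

CA = [HCO3⁻] + 2[CO3²⁻] = (α₁ + 2α₂)·DIC
At pH 7.32: [H⁺]/K1 = 10^-0.95 = 0.11220, K2/[H⁺] = 10^-3.11 = 0.00077625
α₁ = 1/(1 + 0.11220 + 0.00077625) = 1/1.1130 = 0.8985; α₂ = α₁·K2/[H⁺] = 0.0006975
α₁ + 2α₂ = 0.8999
CA = 0.8999 × 2.60 = 2.34 mmol/L

CA = 2.34 mmol/L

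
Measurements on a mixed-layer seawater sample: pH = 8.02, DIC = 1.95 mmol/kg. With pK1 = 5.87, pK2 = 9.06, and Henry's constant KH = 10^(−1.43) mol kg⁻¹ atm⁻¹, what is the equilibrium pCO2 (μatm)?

pCO2 = 338 μatm

α₀ = 1 / (1 + K1/[H⁺] + K1K2/[H⁺]²) = 1 / (1 + 10^+2.15 + 10^+1.11)
   = 1 / (1 + 141.25 + 12.882) = 1/155.14 = 0.006446
[CO2*] = α₀ × DIC = 0.006446 × 1.95 = 0.01257 mmol/kg = 12.57 μmol/kg
pCO2 = [CO2*]/KH = 1.257×10^-5 / 3.715×10^-2 = 338 μatm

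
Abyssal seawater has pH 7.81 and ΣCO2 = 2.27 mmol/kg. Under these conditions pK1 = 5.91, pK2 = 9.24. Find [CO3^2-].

α₂ = 1 / (1 + [H⁺]/K2 + [H⁺]²/(K1K2)) = 1 / (1 + 10^+1.43 + 10^-0.47)
   = 1 / (1 + 26.915 + 0.33884) = 1/28.254 = 0.03539
[CO3²⁻] = α₂ × DIC = 0.03539 × 2.27 = 0.0803 mmol/kg

[CO3²⁻] = 0.0803 mmol/kg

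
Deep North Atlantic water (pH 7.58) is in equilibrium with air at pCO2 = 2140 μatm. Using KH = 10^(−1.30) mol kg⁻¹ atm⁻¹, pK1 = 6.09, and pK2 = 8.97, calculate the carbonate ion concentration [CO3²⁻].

[CO2*] = KH · pCO2 = 10^(−1.30) × 2140×10^-6 = 1.073×10^-4 mol/kg
α₀ = 1/(1 + K1/[H⁺] + K1K2/[H⁺]²) = 1/(1 + 10^+1.49 + 10^+0.10) = 0.03016
DIC = [CO2*]/α₀ = 1.073×10^-4 / 0.03016 = 3.557 mmol/kg
[CO3²⁻] = α₂·DIC; α₂ = 0.03796, so [CO3²⁻] = 0.03796 × 3.557 = 0.135 mmol/kg

[CO3²⁻] = 0.135 mmol/kg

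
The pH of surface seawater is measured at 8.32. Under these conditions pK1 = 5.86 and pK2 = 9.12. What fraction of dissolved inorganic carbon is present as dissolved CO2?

α₀ = 0.00298

α₀ = 1 / (1 + K1/[H⁺] + K1K2/[H⁺]²) = 1 / (1 + 10^+2.46 + 10^+1.66)
   = 1 / (1 + 288.40 + 45.709) = 1/335.11 = 0.002984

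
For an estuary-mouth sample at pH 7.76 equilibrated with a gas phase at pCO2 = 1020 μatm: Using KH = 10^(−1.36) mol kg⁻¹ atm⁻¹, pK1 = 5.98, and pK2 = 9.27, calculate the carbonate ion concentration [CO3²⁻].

[CO2*] = KH · pCO2 = 10^(−1.36) × 1020×10^-6 = 4.452×10^-5 mol/kg
α₀ = 1/(1 + K1/[H⁺] + K1K2/[H⁺]²) = 1/(1 + 10^+1.78 + 10^+0.27) = 0.01584
DIC = [CO2*]/α₀ = 4.452×10^-5 / 0.01584 = 2.810 mmol/kg
[CO3²⁻] = α₂·DIC; α₂ = 0.02950, so [CO3²⁻] = 0.02950 × 2.810 = 0.0829 mmol/kg

[CO3²⁻] = 0.0829 mmol/kg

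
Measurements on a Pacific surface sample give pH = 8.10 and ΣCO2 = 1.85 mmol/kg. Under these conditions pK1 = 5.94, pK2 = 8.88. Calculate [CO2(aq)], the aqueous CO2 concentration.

α₀ = 1 / (1 + K1/[H⁺] + K1K2/[H⁺]²) = 1 / (1 + 10^+2.16 + 10^+1.38)
   = 1 / (1 + 144.54 + 23.988) = 1/169.53 = 0.005899
[CO2*] = α₀ × DIC = 0.005899 × 1.85 = 0.0109 mmol/kg = 10.9 μmol/kg

[CO2*] = 10.9 μmol/kg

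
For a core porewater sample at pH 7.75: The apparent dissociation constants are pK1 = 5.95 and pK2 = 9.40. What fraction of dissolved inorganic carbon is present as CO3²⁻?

α₂ = 0.0216

α₂ = 1 / (1 + [H⁺]/K2 + [H⁺]²/(K1K2)) = 1 / (1 + 10^+1.65 + 10^-0.15)
   = 1 / (1 + 44.668 + 0.70795) = 1/46.376 = 0.02156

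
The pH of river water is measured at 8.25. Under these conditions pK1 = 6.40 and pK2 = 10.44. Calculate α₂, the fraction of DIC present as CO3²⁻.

α₂ = 0.00633

α₂ = 1 / (1 + [H⁺]/K2 + [H⁺]²/(K1K2)) = 1 / (1 + 10^+2.19 + 10^+0.34)
   = 1 / (1 + 154.88 + 2.1878) = 1/158.07 = 0.006326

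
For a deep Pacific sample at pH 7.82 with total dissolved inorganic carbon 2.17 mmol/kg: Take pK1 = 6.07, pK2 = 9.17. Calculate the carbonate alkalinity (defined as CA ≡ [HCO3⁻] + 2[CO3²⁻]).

CA = 2.22 mmol/kg

CA = [HCO3⁻] + 2[CO3²⁻] = (α₁ + 2α₂)·DIC
At pH 7.82: [H⁺]/K1 = 10^-1.75 = 0.017783, K2/[H⁺] = 10^-1.35 = 0.044668
α₁ = 1/(1 + 0.017783 + 0.044668) = 1/1.0625 = 0.9412; α₂ = α₁·K2/[H⁺] = 0.04204
α₁ + 2α₂ = 1.0253
CA = 1.0253 × 2.17 = 2.22 mmol/kg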